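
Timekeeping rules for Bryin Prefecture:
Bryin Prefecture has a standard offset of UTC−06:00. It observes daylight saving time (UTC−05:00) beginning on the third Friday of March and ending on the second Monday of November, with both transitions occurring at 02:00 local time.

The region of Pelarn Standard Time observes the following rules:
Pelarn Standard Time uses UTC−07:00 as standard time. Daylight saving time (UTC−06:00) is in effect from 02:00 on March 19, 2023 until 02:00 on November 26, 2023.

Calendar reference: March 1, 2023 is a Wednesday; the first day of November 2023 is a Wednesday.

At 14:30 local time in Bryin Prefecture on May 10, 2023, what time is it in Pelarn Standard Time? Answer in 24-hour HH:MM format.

13:30

1 March 2023 is a Wednesday, so the first Friday is March 3 and the third is March 17.
1 November 2023 is a Wednesday, so the first Monday is November 6 and the second is November 13.
May 10, 2023 lies within the daylight-saving period (17 March – 13 November), so Bryin Prefecture is on daylight time, UTC−05:00.
14:30 Bryin Prefecture + 5h = 19:30 UTC.
At the standard offset (UTC−07:00), 19:30 UTC − 7h = 12:30 Pelarn Standard Time standard time.
Daylight saving runs 19 March – 26 November; the standard-time date in Pelarn Standard Time, May 10, 2023, is inside that window, so Pelarn Standard Time is at UTC−06:00.
19:30 UTC − 6h = 13:30 Pelarn Standard Time.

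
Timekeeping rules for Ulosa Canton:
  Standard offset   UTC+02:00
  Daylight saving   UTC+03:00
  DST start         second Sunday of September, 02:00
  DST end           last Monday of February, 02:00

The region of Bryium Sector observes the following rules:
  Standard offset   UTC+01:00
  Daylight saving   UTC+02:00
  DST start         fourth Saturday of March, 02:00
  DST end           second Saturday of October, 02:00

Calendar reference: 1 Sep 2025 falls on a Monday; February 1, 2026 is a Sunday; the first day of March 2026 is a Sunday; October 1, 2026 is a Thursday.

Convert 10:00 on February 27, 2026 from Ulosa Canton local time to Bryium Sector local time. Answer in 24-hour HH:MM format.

09:00

1 September 2025 is a Monday, so the first Sunday is September 7 and the second is September 14.
1 February 2026 is a Sunday, so Mondays fall on 2, 9, 16, 23; the last is February 23.
Daylight saving runs 14 September 2025 – 23 February 2026; February 27, 2026 is outside that window, so Ulosa Canton is on standard time at UTC+02:00.
10:00 Ulosa Canton − 2h = 08:00 UTC.
1 March 2026 is a Sunday, so the first Saturday is March 7 and the fourth is March 28.
1 October 2026 is a Thursday, so the first Saturday is October 3 and the second is October 10.
At the standard offset (UTC+01:00), 08:00 UTC + 1h = 09:00 Bryium Sector standard time.
The standard-time date in Bryium Sector, February 27, 2026, does not fall between 28 March and 10 October, so daylight saving is not in effect and Bryium Sector is at UTC+01:00.
08:00 UTC + 1h = 09:00 Bryium Sector.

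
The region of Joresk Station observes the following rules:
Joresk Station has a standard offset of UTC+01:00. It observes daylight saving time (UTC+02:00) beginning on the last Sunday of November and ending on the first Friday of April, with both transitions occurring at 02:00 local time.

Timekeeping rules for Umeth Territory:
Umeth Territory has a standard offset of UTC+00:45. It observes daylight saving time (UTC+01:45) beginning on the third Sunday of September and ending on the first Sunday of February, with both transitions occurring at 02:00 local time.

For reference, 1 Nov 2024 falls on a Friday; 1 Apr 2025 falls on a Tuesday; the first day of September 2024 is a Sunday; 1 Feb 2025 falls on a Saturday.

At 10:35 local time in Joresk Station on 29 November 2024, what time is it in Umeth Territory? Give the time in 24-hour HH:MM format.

1 November 2024 is a Friday, so Sundays fall on 3, 10, 17, 24; the last is November 24.
1 April 2025 is a Tuesday, so the first Friday is April 4.
Daylight saving runs 24 November 2024 – 4 April 2025; 29 November 2024 is inside that window, so Joresk Station is at UTC+02:00.
10:35 Joresk Station − 2h = 08:35 UTC.
1 September 2024 is a Sunday, so the first Sunday is September 1 and the third is September 15.
1 February 2025 is a Saturday, so the first Sunday is February 2.
At the standard offset (UTC+00:45), 08:35 UTC + 0h45m = 09:20 Umeth Territory standard time.
Daylight saving runs 15 September 2024 – 2 February 2025; the standard-time date in Umeth Territory, 29 November 2024, is inside that window, so Umeth Territory is at UTC+01:45.
08:35 UTC + 1h45m = 10:20 Umeth Territory.

10:20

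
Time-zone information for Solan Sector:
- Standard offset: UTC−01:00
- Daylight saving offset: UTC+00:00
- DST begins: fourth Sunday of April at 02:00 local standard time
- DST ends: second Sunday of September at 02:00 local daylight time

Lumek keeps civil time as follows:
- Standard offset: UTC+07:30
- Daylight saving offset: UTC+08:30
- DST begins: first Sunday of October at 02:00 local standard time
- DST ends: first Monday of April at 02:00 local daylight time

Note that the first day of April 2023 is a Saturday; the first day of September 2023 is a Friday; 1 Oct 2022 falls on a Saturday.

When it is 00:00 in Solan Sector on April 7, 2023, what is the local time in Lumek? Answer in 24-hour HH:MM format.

08:30

1 April 2023 is a Saturday, so the first Sunday is April 2 and the fourth is April 23.
1 September 2023 is a Friday, so the first Sunday is September 3 and the second is September 10.
April 7, 2023 does not fall between 23 April and 10 September, so daylight saving is not in effect and Solan Sector is at UTC−01:00.
00:00 Solan Sector + 1h = 01:00 UTC.
1 October 2022 is a Saturday, so the first Sunday is October 2.
1 April 2023 is a Saturday, so the first Monday is April 3.
At the standard offset (UTC+07:30), 01:00 UTC + 7h30m = 08:30 Lumek standard time.
The standard-time date in Lumek, April 7, 2023, is outside the daylight-saving period (2 October 2022 – 3 April 2023), so Lumek is on standard time, UTC+07:30.
01:00 UTC + 7h30m = 08:30 Lumek.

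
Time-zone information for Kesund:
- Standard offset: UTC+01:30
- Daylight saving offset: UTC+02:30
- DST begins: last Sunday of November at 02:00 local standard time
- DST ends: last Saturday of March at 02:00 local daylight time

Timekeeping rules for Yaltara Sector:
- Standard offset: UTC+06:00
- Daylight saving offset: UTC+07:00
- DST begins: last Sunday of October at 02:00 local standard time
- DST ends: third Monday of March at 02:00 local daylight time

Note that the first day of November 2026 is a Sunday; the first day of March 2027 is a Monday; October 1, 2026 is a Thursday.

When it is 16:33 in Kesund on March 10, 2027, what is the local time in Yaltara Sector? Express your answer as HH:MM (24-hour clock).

1 November 2026 is a Sunday, so Sundays fall on 1, 8, 15, 22, 29; the last is November 29.
1 March 2027 is a Monday, so Saturdays fall on 6, 13, 20, 27; the last is March 27.
March 10, 2027 lies within the daylight-saving period (29 November 2026 – 27 March 2027), so Kesund is on daylight time, UTC+02:30.
16:33 Kesund − 2h30m = 14:03 UTC.
1 October 2026 is a Thursday, so Sundays fall on 4, 11, 18, 25; the last is October 25.
1 March 2027 is a Monday, so the first Monday is March 1 and the third is March 15.
At the standard offset (UTC+06:00), 14:03 UTC + 6h = 20:03 Yaltara Sector standard time.
The standard-time date in Yaltara Sector, March 10, 2027, falls between 25 October 2026 and 15 March 2027, so daylight saving is in effect and Yaltara Sector is at UTC+07:00.
14:03 UTC + 7h = 21:03 Yaltara Sector.

21:03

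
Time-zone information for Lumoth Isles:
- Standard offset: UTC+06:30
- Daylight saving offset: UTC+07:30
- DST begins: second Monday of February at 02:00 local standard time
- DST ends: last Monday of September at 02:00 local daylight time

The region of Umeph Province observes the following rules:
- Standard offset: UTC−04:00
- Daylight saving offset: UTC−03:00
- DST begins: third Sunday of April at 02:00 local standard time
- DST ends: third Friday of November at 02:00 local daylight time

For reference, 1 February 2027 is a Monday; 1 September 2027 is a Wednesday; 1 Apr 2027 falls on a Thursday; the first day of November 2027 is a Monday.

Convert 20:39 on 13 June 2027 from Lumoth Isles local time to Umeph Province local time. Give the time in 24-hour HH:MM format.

10:09

1 February 2027 is a Monday, so the first Monday is February 1 and the second is February 8.
1 September 2027 is a Wednesday, so Mondays fall on 6, 13, 20, 27; the last is September 27.
Daylight saving runs 8 February – 27 September; 13 June 2027 is inside that window, so Lumoth Isles is at UTC+07:30.
20:39 Lumoth Isles − 7h30m = 13:09 UTC.
1 April 2027 is a Thursday, so the first Sunday is April 4 and the third is April 18.
1 November 2027 is a Monday, so the first Friday is November 5 and the third is November 19.
At the standard offset (UTC−04:00), 13:09 UTC − 4h = 09:09 Umeph Province standard time.
Daylight saving runs 18 April – 19 November; the standard-time date in Umeph Province, 13 June 2027, is inside that window, so Umeph Province is at UTC−03:00.
13:09 UTC − 3h = 10:09 Umeph Province.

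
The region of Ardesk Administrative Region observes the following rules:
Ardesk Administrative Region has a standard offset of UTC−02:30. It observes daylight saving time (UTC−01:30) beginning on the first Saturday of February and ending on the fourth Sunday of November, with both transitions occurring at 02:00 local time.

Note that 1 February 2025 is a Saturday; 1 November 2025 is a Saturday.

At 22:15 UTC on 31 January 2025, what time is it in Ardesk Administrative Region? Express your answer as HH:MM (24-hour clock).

19:45

1 February 2025 is a Saturday, so the first Saturday is February 1.
1 November 2025 is a Saturday, so the first Sunday is November 2 and the fourth is November 23.
At the standard offset (UTC−02:30), 22:15 UTC − 2h30m = 19:45 Ardesk Administrative Region standard time.
Daylight saving runs 1 February – 23 November; the standard-time date in Ardesk Administrative Region, 31 January 2025, is outside that window, so Ardesk Administrative Region is on standard time at UTC−02:30.
22:15 UTC − 2h30m = 19:45 local.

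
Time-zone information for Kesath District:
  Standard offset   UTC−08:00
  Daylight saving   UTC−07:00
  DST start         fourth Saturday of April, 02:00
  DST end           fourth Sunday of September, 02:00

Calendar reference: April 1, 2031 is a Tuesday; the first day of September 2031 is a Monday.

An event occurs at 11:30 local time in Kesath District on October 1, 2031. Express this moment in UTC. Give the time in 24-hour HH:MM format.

1 April 2031 is a Tuesday, so the first Saturday is April 5 and the fourth is April 26.
1 September 2031 is a Monday, so the first Sunday is September 7 and the fourth is September 28.
October 1, 2031 is outside the daylight-saving period (26 April – 28 September), so Kesath District is on standard time, UTC−08:00.
11:30 local + 8h = 19:30 UTC.

19:30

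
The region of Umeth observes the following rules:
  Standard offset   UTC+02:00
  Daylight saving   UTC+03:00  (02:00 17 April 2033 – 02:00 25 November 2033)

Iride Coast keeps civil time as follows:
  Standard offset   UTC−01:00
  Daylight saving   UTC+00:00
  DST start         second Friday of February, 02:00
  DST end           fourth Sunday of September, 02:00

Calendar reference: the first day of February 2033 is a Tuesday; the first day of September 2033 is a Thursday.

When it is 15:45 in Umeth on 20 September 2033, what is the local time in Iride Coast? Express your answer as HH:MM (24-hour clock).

12:45

20 September 2033 falls between 17 April and 25 November, so daylight saving is in effect and Umeth is at UTC+03:00.
15:45 Umeth − 3h = 12:45 UTC.
1 February 2033 is a Tuesday, so the first Friday is February 4 and the second is February 11.
1 September 2033 is a Thursday, so the first Sunday is September 4 and the fourth is September 25.
At the standard offset (UTC−01:00), 12:45 UTC − 1h = 11:45 Iride Coast standard time.
The standard-time date in Iride Coast, 20 September 2033, falls between 11 February and 25 September, so daylight saving is in effect and Iride Coast is at UTC+00:00.
12:45 UTC + 0h = 12:45 Iride Coast.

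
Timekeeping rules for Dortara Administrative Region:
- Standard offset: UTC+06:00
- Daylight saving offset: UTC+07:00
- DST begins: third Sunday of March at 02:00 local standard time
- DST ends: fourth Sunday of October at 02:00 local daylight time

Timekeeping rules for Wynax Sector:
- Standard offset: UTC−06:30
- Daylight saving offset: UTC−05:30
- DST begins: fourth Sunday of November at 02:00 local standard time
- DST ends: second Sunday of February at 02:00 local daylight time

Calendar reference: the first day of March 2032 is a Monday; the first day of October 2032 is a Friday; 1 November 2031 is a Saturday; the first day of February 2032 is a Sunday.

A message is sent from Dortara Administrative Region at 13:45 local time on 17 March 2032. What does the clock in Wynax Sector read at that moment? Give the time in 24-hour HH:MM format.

1 March 2032 is a Monday, so the first Sunday is March 7 and the third is March 21.
1 October 2032 is a Friday, so the first Sunday is October 3 and the fourth is October 24.
Daylight saving runs 21 March – 24 October; 17 March 2032 is outside that window, so Dortara Administrative Region is on standard time at UTC+06:00.
13:45 Dortara Administrative Region − 6h = 07:45 UTC.
1 November 2031 is a Saturday, so the first Sunday is November 2 and the fourth is November 23.
1 February 2032 is a Sunday, so the first Sunday is February 1 and the second is February 8.
At the standard offset (UTC−06:30), 07:45 UTC − 6h30m = 01:15 Wynax Sector standard time.
The standard-time date in Wynax Sector, 17 March 2032, is outside the daylight-saving period (23 November 2031 – 8 February 2032), so Wynax Sector is on standard time, UTC−06:30.
07:45 UTC − 6h30m = 01:15 Wynax Sector.

01:15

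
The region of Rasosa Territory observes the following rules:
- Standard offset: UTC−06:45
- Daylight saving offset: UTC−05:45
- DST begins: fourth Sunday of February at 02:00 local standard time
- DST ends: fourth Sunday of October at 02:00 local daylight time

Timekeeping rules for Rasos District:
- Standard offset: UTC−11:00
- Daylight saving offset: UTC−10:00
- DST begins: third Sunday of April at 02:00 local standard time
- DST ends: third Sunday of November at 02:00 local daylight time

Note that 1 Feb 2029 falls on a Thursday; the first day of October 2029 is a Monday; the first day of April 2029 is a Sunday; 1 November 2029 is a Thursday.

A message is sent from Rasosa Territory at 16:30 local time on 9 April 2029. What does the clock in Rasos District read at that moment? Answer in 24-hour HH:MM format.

11:15

1 February 2029 is a Thursday, so the first Sunday is February 4 and the fourth is February 25.
1 October 2029 is a Monday, so the first Sunday is October 7 and the fourth is October 28.
9 April 2029 falls between 25 February and 28 October, so daylight saving is in effect and Rasosa Territory is at UTC−05:45.
16:30 Rasosa Territory + 5h45m = 22:15 UTC.
1 April 2029 is a Sunday, so the first Sunday is April 1 and the third is April 15.
1 November 2029 is a Thursday, so the first Sunday is November 4 and the third is November 18.
At the standard offset (UTC−11:00), 22:15 UTC − 11h = 11:15 Rasos District standard time.
Daylight saving runs 15 April – 18 November; the standard-time date in Rasos District, 9 April 2029, is outside that window, so Rasos District is on standard time at UTC−11:00.
22:15 UTC − 11h = 11:15 Rasos District.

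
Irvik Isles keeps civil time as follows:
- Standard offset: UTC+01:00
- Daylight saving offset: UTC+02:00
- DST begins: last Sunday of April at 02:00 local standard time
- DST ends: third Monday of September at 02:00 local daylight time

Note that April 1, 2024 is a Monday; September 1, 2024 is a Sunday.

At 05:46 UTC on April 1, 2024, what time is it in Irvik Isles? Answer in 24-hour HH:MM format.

1 April 2024 is a Monday, so Sundays fall on 7, 14, 21, 28; the last is April 28.
1 September 2024 is a Sunday, so the first Monday is September 2 and the third is September 16.
At the standard offset (UTC+01:00), 05:46 UTC + 1h = 06:46 Irvik Isles standard time.
The standard-time date in Irvik Isles, April 1, 2024, does not fall between 28 April and 16 September, so daylight saving is not in effect and Irvik Isles is at UTC+01:00.
05:46 UTC + 1h = 06:46 local.

06:46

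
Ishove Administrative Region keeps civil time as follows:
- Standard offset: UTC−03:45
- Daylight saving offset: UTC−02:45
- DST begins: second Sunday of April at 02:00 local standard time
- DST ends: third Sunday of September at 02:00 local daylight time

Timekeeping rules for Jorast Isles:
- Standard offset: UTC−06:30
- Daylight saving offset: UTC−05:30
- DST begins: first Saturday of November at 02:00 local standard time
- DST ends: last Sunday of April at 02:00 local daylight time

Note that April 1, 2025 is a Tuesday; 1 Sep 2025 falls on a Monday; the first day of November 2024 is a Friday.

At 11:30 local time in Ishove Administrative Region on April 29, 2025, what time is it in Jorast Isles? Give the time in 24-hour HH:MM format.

1 April 2025 is a Tuesday, so the first Sunday is April 6 and the second is April 13.
1 September 2025 is a Monday, so the first Sunday is September 7 and the third is September 21.
Daylight saving runs 13 April – 21 September; April 29, 2025 is inside that window, so Ishove Administrative Region is at UTC−02:45.
11:30 Ishove Administrative Region + 2h45m = 14:15 UTC.
1 November 2024 is a Friday, so the first Saturday is November 2.
1 April 2025 is a Tuesday, so Sundays fall on 6, 13, 20, 27; the last is April 27.
At the standard offset (UTC−06:30), 14:15 UTC − 6h30m = 07:45 Jorast Isles standard time.
The standard-time date in Jorast Isles, April 29, 2025, is outside the daylight-saving period (2 November 2024 – 27 April 2025), so Jorast Isles is on standard time, UTC−06:30.
14:15 UTC − 6h30m = 07:45 Jorast Isles.

07:45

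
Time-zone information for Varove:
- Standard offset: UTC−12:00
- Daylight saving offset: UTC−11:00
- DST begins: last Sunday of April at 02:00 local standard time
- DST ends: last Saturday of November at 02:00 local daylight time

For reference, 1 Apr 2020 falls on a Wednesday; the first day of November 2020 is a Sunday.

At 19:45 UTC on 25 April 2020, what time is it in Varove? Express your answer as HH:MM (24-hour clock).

1 April 2020 is a Wednesday, so Sundays fall on 5, 12, 19, 26; the last is April 26.
1 November 2020 is a Sunday, so Saturdays fall on 7, 14, 21, 28; the last is November 28.
At the standard offset (UTC−12:00), 19:45 UTC − 12h = 07:45 Varove standard time.
The standard-time date in Varove, 25 April 2020, is outside the daylight-saving period (26 April – 28 November), so Varove is on standard time, UTC−12:00.
19:45 UTC − 12h = 07:45 local.

07:45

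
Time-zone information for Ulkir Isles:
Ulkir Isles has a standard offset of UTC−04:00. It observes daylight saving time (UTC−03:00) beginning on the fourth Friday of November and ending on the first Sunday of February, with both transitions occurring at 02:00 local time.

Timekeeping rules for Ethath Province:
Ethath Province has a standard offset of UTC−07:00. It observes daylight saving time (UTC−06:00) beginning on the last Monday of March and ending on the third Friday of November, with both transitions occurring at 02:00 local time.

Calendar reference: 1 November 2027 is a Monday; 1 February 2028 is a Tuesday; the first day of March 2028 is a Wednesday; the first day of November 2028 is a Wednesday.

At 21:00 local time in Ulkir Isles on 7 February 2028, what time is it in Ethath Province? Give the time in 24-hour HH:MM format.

1 November 2027 is a Monday, so the first Friday is November 5 and the fourth is November 26.
1 February 2028 is a Tuesday, so the first Sunday is February 6.
Daylight saving runs 26 November 2027 – 6 February 2028; 7 February 2028 is outside that window, so Ulkir Isles is on standard time at UTC−04:00.
21:00 Ulkir Isles + 4h = 01:00 UTC (rolling into the next day, 8 February 2028).
1 March 2028 is a Wednesday, so Mondays fall on 6, 13, 20, 27; the last is March 27.
1 November 2028 is a Wednesday, so the first Friday is November 3 and the third is November 17.
At the standard offset (UTC−07:00), 01:00 UTC − 7h = 18:00 Ethath Province standard time (rolling into the previous day, 7 February 2028).
The standard-time date in Ethath Province, 7 February 2028, is outside the daylight-saving period (27 March – 17 November), so Ethath Province is on standard time, UTC−07:00.
01:00 UTC − 7h = 18:00 Ethath Province (rolling into the previous day, 7 February 2028).

18:00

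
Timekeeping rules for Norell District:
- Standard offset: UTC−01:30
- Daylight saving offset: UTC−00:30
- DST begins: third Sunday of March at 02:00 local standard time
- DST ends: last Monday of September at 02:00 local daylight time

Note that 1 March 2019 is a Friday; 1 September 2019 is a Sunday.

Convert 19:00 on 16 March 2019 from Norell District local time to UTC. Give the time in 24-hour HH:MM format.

1 March 2019 is a Friday, so the first Sunday is March 3 and the third is March 17.
1 September 2019 is a Sunday, so Mondays fall on 2, 9, 16, 23, 30; the last is September 30.
16 March 2019 does not fall between 17 March and 30 September, so daylight saving is not in effect and Norell District is at UTC−01:30.
19:00 local + 1h30m = 20:30 UTC.

20:30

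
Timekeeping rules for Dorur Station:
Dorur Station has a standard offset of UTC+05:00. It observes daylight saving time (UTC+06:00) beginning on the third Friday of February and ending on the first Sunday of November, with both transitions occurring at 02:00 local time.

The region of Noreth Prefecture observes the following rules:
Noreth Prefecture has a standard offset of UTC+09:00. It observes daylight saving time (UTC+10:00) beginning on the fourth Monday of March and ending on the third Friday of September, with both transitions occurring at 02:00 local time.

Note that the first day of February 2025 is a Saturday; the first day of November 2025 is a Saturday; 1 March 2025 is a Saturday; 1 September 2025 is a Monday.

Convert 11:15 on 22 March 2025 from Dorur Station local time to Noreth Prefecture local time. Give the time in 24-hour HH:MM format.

14:15

1 February 2025 is a Saturday, so the first Friday is February 7 and the third is February 21.
1 November 2025 is a Saturday, so the first Sunday is November 2.
22 March 2025 falls between 21 February and 2 November, so daylight saving is in effect and Dorur Station is at UTC+06:00.
11:15 Dorur Station − 6h = 05:15 UTC.
1 March 2025 is a Saturday, so the first Monday is March 3 and the fourth is March 24.
1 September 2025 is a Monday, so the first Friday is September 5 and the third is September 19.
At the standard offset (UTC+09:00), 05:15 UTC + 9h = 14:15 Noreth Prefecture standard time.
The standard-time date in Noreth Prefecture, 22 March 2025, is outside the daylight-saving period (24 March – 19 September), so Noreth Prefecture is on standard time, UTC+09:00.
05:15 UTC + 9h = 14:15 Noreth Prefecture.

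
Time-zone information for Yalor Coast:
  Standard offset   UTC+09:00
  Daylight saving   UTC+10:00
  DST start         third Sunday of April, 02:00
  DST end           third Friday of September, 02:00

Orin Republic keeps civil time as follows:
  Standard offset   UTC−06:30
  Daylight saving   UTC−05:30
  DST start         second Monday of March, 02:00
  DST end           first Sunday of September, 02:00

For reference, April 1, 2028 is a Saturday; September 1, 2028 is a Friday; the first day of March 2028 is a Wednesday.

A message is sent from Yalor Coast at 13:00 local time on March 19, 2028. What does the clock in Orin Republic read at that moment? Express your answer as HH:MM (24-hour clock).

1 April 2028 is a Saturday, so the first Sunday is April 2 and the third is April 16.
1 September 2028 is a Friday, so the first Friday is September 1 and the third is September 15.
March 19, 2028 does not fall between 16 April and 15 September, so daylight saving is not in effect and Yalor Coast is at UTC+09:00.
13:00 Yalor Coast − 9h = 04:00 UTC.
1 March 2028 is a Wednesday, so the first Monday is March 6 and the second is March 13.
1 September 2028 is a Friday, so the first Sunday is September 3.
At the standard offset (UTC−06:30), 04:00 UTC − 6h30m = 21:30 Orin Republic standard time (rolling into the previous day, 18 March 2028).
Daylight saving runs 13 March – 3 September; the standard-time date in Orin Republic, March 18, 2028, is inside that window, so Orin Republic is at UTC−05:30.
04:00 UTC − 5h30m = 22:30 Orin Republic (rolling into the previous day, 18 March 2028).

22:30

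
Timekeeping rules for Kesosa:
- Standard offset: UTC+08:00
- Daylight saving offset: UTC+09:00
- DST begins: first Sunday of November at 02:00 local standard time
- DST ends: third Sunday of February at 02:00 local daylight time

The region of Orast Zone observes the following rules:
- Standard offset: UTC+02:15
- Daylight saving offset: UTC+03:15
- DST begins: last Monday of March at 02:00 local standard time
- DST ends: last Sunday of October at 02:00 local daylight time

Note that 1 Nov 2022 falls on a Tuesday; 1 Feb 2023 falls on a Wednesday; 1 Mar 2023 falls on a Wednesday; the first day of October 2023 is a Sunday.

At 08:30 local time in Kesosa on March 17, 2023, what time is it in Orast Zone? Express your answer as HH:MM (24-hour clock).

02:45

1 November 2022 is a Tuesday, so the first Sunday is November 6.
1 February 2023 is a Wednesday, so the first Sunday is February 5 and the third is February 19.
March 17, 2023 does not fall between 6 November 2022 and 19 February 2023, so daylight saving is not in effect and Kesosa is at UTC+08:00.
08:30 Kesosa − 8h = 00:30 UTC.
1 March 2023 is a Wednesday, so Mondays fall on 6, 13, 20, 27; the last is March 27.
1 October 2023 is a Sunday, so Sundays fall on 1, 8, 15, 22, 29; the last is October 29.
At the standard offset (UTC+02:15), 00:30 UTC + 2h15m = 02:45 Orast Zone standard time.
Daylight saving runs 27 March – 29 October; the standard-time date in Orast Zone, March 17, 2023, is outside that window, so Orast Zone is on standard time at UTC+02:15.
00:30 UTC + 2h15m = 02:45 Orast Zone.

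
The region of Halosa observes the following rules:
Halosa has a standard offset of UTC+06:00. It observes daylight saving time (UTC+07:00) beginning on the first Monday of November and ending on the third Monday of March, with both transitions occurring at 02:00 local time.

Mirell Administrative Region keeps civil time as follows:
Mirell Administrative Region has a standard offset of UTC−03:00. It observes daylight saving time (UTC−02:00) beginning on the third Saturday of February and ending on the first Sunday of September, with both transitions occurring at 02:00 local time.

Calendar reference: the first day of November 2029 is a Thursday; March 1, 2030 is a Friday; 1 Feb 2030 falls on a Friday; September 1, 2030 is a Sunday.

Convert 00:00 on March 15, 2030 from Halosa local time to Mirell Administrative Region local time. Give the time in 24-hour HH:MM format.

15:00

1 November 2029 is a Thursday, so the first Monday is November 5.
1 March 2030 is a Friday, so the first Monday is March 4 and the third is March 18.
March 15, 2030 lies within the daylight-saving period (5 November 2029 – 18 March 2030), so Halosa is on daylight time, UTC+07:00.
00:00 Halosa − 7h = 17:00 UTC (rolling into the previous day, 14 March 2030).
1 February 2030 is a Friday, so the first Saturday is February 2 and the third is February 16.
1 September 2030 is a Sunday, so the first Sunday is September 1.
At the standard offset (UTC−03:00), 17:00 UTC − 3h = 14:00 Mirell Administrative Region standard time.
The standard-time date in Mirell Administrative Region, March 14, 2030, lies within the daylight-saving period (16 February – 1 September), so Mirell Administrative Region is on daylight time, UTC−02:00.
17:00 UTC − 2h = 15:00 Mirell Administrative Region.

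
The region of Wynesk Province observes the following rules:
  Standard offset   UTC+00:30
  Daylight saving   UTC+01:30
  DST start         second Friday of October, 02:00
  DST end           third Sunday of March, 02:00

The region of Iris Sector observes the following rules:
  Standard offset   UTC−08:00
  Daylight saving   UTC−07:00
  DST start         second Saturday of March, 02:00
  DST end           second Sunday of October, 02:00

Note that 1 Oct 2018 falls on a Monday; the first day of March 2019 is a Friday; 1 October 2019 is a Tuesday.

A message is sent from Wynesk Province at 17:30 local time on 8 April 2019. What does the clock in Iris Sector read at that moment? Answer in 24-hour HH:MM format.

1 October 2018 is a Monday, so the first Friday is October 5 and the second is October 12.
1 March 2019 is a Friday, so the first Sunday is March 3 and the third is March 17.
8 April 2019 is outside the daylight-saving period (12 October 2018 – 17 March 2019), so Wynesk Province is on standard time, UTC+00:30.
17:30 Wynesk Province − 0h30m = 17:00 UTC.
1 March 2019 is a Friday, so the first Saturday is March 2 and the second is March 9.
1 October 2019 is a Tuesday, so the first Sunday is October 6 and the second is October 13.
At the standard offset (UTC−08:00), 17:00 UTC − 8h = 09:00 Iris Sector standard time.
The standard-time date in Iris Sector, 8 April 2019, lies within the daylight-saving period (9 March – 13 October), so Iris Sector is on daylight time, UTC−07:00.
17:00 UTC − 7h = 10:00 Iris Sector.

10:00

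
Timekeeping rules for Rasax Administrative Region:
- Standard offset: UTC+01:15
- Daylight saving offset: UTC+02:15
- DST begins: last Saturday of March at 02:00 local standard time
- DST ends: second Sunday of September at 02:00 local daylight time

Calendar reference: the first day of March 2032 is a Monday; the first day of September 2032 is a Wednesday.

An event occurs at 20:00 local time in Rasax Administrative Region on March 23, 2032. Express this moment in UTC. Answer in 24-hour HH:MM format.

18:45

1 March 2032 is a Monday, so Saturdays fall on 6, 13, 20, 27; the last is March 27.
1 September 2032 is a Wednesday, so the first Sunday is September 5 and the second is September 12.
Daylight saving runs 27 March – 12 September; March 23, 2032 is outside that window, so Rasax Administrative Region is on standard time at UTC+01:15.
20:00 local − 1h15m = 18:45 UTC.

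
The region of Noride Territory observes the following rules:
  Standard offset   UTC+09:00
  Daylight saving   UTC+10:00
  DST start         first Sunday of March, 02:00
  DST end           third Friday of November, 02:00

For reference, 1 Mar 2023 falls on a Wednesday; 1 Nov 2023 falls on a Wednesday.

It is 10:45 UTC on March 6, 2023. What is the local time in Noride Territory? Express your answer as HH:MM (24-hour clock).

20:45

1 March 2023 is a Wednesday, so the first Sunday is March 5.
1 November 2023 is a Wednesday, so the first Friday is November 3 and the third is November 17.
At the standard offset (UTC+09:00), 10:45 UTC + 9h = 19:45 Noride Territory standard time.
The standard-time date in Noride Territory, March 6, 2023, lies within the daylight-saving period (5 March – 17 November), so Noride Territory is on daylight time, UTC+10:00.
10:45 UTC + 10h = 20:45 local.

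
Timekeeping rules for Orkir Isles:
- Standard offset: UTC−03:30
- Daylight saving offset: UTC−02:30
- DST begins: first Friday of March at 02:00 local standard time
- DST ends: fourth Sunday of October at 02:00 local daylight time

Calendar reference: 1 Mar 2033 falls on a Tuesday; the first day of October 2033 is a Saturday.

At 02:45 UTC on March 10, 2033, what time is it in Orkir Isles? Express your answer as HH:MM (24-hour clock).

1 March 2033 is a Tuesday, so the first Friday is March 4.
1 October 2033 is a Saturday, so the first Sunday is October 2 and the fourth is October 23.
At the standard offset (UTC−03:30), 02:45 UTC − 3h30m = 23:15 Orkir Isles standard time (rolling into the previous day, 9 March 2033).
Daylight saving runs 4 March – 23 October; the standard-time date in Orkir Isles, March 9, 2033, is inside that window, so Orkir Isles is at UTC−02:30.
02:45 UTC − 2h30m = 00:15 local.

00:15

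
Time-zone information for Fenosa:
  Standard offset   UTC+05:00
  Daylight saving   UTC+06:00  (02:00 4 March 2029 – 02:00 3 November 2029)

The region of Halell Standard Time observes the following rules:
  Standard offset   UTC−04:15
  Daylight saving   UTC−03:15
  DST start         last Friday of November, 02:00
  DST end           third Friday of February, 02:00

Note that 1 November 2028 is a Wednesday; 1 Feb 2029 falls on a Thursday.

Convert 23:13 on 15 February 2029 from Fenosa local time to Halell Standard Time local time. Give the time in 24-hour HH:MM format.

14:58

Daylight saving runs 4 March – 3 November; 15 February 2029 is outside that window, so Fenosa is on standard time at UTC+05:00.
23:13 Fenosa − 5h = 18:13 UTC.
1 November 2028 is a Wednesday, so Fridays fall on 3, 10, 17, 24; the last is November 24.
1 February 2029 is a Thursday, so the first Friday is February 2 and the third is February 16.
At the standard offset (UTC−04:15), 18:13 UTC − 4h15m = 13:58 Halell Standard Time standard time.
Daylight saving runs 24 November 2028 – 16 February 2029; the standard-time date in Halell Standard Time, 15 February 2029, is inside that window, so Halell Standard Time is at UTC−03:15.
18:13 UTC − 3h15m = 14:58 Halell Standard Time.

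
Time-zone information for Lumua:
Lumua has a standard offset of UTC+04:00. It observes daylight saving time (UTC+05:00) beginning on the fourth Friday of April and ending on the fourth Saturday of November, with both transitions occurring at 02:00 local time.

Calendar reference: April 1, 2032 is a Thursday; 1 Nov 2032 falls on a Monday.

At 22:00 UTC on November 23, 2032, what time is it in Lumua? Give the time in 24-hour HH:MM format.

03:00

1 April 2032 is a Thursday, so the first Friday is April 2 and the fourth is April 23.
1 November 2032 is a Monday, so the first Saturday is November 6 and the fourth is November 27.
At the standard offset (UTC+04:00), 22:00 UTC + 4h = 02:00 Lumua standard time (rolling into the next day, 24 November 2032).
Daylight saving runs 23 April – 27 November; the standard-time date in Lumua, November 24, 2032, is inside that window, so Lumua is at UTC+05:00.
22:00 UTC + 5h = 03:00 local (rolling into the next day, 24 November 2032).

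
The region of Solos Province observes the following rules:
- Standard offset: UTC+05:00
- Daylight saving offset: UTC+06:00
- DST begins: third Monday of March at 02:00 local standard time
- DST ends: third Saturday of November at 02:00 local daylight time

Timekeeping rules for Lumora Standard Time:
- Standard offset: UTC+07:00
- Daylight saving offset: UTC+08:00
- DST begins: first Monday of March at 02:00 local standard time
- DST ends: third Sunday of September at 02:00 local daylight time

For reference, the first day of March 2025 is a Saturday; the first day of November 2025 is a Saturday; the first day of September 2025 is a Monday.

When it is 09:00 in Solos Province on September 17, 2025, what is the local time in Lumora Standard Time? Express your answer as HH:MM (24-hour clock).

1 March 2025 is a Saturday, so the first Monday is March 3 and the third is March 17.
1 November 2025 is a Saturday, so the first Saturday is November 1 and the third is November 15.
September 17, 2025 falls between 17 March and 15 November, so daylight saving is in effect and Solos Province is at UTC+06:00.
09:00 Solos Province − 6h = 03:00 UTC.
1 March 2025 is a Saturday, so the first Monday is March 3.
1 September 2025 is a Monday, so the first Sunday is September 7 and the third is September 21.
At the standard offset (UTC+07:00), 03:00 UTC + 7h = 10:00 Lumora Standard Time standard time.
The standard-time date in Lumora Standard Time, September 17, 2025, lies within the daylight-saving period (3 March – 21 September), so Lumora Standard Time is on daylight time, UTC+08:00.
03:00 UTC + 8h = 11:00 Lumora Standard Time.

11:00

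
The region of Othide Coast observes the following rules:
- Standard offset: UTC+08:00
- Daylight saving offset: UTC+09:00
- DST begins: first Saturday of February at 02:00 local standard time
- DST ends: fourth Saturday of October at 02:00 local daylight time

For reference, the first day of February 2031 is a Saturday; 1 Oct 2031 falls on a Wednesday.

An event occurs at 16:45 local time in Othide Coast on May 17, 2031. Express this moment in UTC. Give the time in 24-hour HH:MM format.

07:45

1 February 2031 is a Saturday, so the first Saturday is February 1.
1 October 2031 is a Wednesday, so the first Saturday is October 4 and the fourth is October 25.
May 17, 2031 lies within the daylight-saving period (1 February – 25 October), so Othide Coast is on daylight time, UTC+09:00.
16:45 local − 9h = 07:45 UTC.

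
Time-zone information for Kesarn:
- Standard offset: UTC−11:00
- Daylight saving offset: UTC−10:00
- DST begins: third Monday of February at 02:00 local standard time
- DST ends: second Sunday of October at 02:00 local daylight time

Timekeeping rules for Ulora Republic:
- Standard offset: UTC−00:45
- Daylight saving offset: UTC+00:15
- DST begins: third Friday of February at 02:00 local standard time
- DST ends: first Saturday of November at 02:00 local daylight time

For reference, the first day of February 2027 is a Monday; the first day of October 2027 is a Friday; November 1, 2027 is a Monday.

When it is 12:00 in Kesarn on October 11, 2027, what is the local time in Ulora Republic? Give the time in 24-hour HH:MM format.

1 February 2027 is a Monday, so the first Monday is February 1 and the third is February 15.
1 October 2027 is a Friday, so the first Sunday is October 3 and the second is October 10.
October 11, 2027 does not fall between 15 February and 10 October, so daylight saving is not in effect and Kesarn is at UTC−11:00.
12:00 Kesarn + 11h = 23:00 UTC.
1 February 2027 is a Monday, so the first Friday is February 5 and the third is February 19.
1 November 2027 is a Monday, so the first Saturday is November 6.
At the standard offset (UTC−00:45), 23:00 UTC − 0h45m = 22:15 Ulora Republic standard time.
The standard-time date in Ulora Republic, October 11, 2027, falls between 19 February and 6 November, so daylight saving is in effect and Ulora Republic is at UTC+00:15.
23:00 UTC + 0h15m = 23:15 Ulora Republic.

23:15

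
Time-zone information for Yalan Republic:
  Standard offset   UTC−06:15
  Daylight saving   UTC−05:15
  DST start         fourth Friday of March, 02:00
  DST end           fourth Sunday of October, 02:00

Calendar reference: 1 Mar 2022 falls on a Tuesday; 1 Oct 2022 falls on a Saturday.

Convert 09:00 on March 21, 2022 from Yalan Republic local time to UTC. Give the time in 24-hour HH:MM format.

15:15

1 March 2022 is a Tuesday, so the first Friday is March 4 and the fourth is March 25.
1 October 2022 is a Saturday, so the first Sunday is October 2 and the fourth is October 23.
March 21, 2022 is outside the daylight-saving period (25 March – 23 October), so Yalan Republic is on standard time, UTC−06:15.
09:00 local + 6h15m = 15:15 UTC.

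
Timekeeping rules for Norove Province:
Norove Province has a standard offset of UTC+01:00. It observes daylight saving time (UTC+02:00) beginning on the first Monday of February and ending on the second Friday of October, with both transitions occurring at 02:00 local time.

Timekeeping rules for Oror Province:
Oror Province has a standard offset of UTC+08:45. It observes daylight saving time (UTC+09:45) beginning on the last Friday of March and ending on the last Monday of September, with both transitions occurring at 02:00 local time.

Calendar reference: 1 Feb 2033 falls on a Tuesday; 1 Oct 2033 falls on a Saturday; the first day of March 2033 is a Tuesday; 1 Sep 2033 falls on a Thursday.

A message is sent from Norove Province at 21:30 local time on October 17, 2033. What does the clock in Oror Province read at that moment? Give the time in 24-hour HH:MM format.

05:15

1 February 2033 is a Tuesday, so the first Monday is February 7.
1 October 2033 is a Saturday, so the first Friday is October 7 and the second is October 14.
October 17, 2033 does not fall between 7 February and 14 October, so daylight saving is not in effect and Norove Province is at UTC+01:00.
21:30 Norove Province − 1h = 20:30 UTC.
1 March 2033 is a Tuesday, so Fridays fall on 4, 11, 18, 25; the last is March 25.
1 September 2033 is a Thursday, so Mondays fall on 5, 12, 19, 26; the last is September 26.
At the standard offset (UTC+08:45), 20:30 UTC + 8h45m = 05:15 Oror Province standard time (rolling into the next day, 18 October 2033).
The standard-time date in Oror Province, October 18, 2033, does not fall between 25 March and 26 September, so daylight saving is not in effect and Oror Province is at UTC+08:45.
20:30 UTC + 8h45m = 05:15 Oror Province (rolling into the next day, 18 October 2033).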